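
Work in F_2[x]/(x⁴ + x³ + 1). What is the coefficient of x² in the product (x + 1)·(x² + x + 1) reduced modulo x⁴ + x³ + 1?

Multiply in F_2[x]: (x + 1)·(x² + x + 1) = x³ + 1.
Reduced: x³ + 1.

0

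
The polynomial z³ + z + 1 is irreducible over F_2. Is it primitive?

Yes

Write f(z) = z³ + z + 1.
|GF(2^3)^×| = 2^3 − 1 = 7. Prime factorization: 7 = 7.
f is primitive ⇔ z has order 7 in GF(2)[z]/(f), i.e. z^(7/q) ≠ 1 for each prime q | 7.
z^(1) mod f = z.
None equal 1, so z has full order 7; f is primitive.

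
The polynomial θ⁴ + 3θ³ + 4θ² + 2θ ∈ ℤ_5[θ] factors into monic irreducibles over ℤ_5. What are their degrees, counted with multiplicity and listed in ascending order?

1, 1, 1, 1

Write f(θ) = θ⁴ + 3θ³ + 4θ² + 2θ.
Roots in ℤ_5: f(0) = 0 → root; f(1) = 0 → root; f(2) = 0 → root; f(3) = 4; f(4) = 0 → root.
Linear factors from roots: (θ), (θ + 4), (θ + 3), (θ + 1).
Complete factorization: f(θ) = (θ)·(θ + 1)·(θ + 3)·(θ + 4).
Factor degrees with multiplicity: 1 + 1 + 1 + 1 = 4.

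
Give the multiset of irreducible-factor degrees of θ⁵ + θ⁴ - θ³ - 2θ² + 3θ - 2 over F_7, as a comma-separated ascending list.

Write f(θ) = θ⁵ + θ⁴ - θ³ - 2θ² + 3θ - 2.
Linear factors from roots: (θ - 1).
Complete factorization: f(θ) = (θ - 1)·(θ² + 3θ - 2)·(θ² - θ - 1).
Factor degrees with multiplicity: 1 + 2 + 2 = 5.

1, 2, 2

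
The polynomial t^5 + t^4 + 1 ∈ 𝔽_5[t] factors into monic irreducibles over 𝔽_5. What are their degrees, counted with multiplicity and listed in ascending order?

Write g(t) = t^5 + t^4 + 1.
Roots in 𝔽_5: g(0) = 1; g(1) = 3; g(2) = 4; g(3) = 0 → root; g(4) = 1.
Linear factors from roots: (t + 2).
Complete factorization: g(t) = (t + 2)·(t^2 + t + 1)·(t^2 + 3t + 3).
Factor degrees with multiplicity: 1 + 2 + 2 = 5.

1, 2, 2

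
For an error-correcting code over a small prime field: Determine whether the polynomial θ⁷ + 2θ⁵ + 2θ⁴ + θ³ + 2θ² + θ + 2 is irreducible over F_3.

Write g(θ) = θ⁷ + 2θ⁵ + 2θ⁴ + θ³ + 2θ² + θ + 2.
Check for roots in F_3: g(0) = 2; g(1) = 2; g(2) = 1.
No roots, so no linear factors.
Monic irreducibles of degree 2 over GF(3): θ² + 1, θ² + θ + 2, θ² + 2θ + 2.
None of them divide g (all give nonzero remainder).
Degree-3 irreducible divisors: test the 8 monic irreducibles of degree 3 over GF(3).
None of them divide g (all give nonzero remainder).
No irreducible factor of degree ≤ 3 exists, so g is irreducible over GF(3).

Yes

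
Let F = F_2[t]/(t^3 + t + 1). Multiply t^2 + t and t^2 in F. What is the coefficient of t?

0

Multiply in F_2[t]: (t^2 + t)·(t^2) = t^4 + t^3.
Reduce using t^3 ≡ t + 1 (mod t^3 + t + 1).
Reduced: t^2 + 1.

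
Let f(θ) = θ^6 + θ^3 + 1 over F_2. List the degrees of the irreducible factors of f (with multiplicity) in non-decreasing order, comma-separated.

6

Roots in F_2: f(0) = 1; f(1) = 1.
Complete factorization: f(θ) = (θ^6 + θ^3 + 1).
Factor degrees with multiplicity: 6 = 6.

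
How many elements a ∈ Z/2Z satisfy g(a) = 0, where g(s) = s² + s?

2

Evaluate at each of the 2 elements of Z/2Z:
g(0) = 0 → root; g(1) = 0 → root.
Roots: {0, 1}.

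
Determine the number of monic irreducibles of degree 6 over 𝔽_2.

9

x^(2^6) − x is the product of all monic irreducibles of degree dividing 6; Möbius inversion gives N = (1/6) Σ μ(6/d)·2^d.
Divisors of 6: 1, 2, 3, 6; μ(6/d) for each: 1, -1, -1, 1.
Σ = 2^1 − 2^2 − 2^3 + 2^6 = 54.
N = 54/6 = 9.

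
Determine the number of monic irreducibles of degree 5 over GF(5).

By the necklace-counting formula, N_5(5) = (1/5) Σ_{d|5} μ(5/d)·5^d.
Divisors of 5: 1, 5; μ(5/d) for each: -1, 1.
Σ = − 5^1 + 5^5 = 3120.
N = 3120/5 = 624.

624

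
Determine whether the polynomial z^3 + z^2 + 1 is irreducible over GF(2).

Yes

Write P(z) = z^3 + z^2 + 1.
Check for roots in GF(2): P(0) = 1; P(1) = 1.
No roots. A degree-3 polynomial over a field with no linear factor is irreducible.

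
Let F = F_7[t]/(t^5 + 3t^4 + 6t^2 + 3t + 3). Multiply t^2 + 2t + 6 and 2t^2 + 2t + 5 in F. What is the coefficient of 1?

Multiply in F_7[t]: (t^2 + 2t + 6)·(2t^2 + 2t + 5) = 2t^4 + 6t^3 + t + 2.
Reduced: 2t^4 + 6t^3 + t + 2.

2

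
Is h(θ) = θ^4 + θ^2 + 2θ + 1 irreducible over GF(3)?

Check for roots in GF(3): h(0) = 1; h(1) = 2; h(2) = 1.
No roots, so no linear factors.
Monic irreducibles of degree 2 over GF(3): θ^2 + 1, θ^2 + θ + 2, θ^2 + 2θ + 2.
None of them divide h (all give nonzero remainder).
No irreducible factor of degree ≤ 2 exists, so h is irreducible over GF(3).

Yes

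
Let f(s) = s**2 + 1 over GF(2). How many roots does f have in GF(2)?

1

Evaluate at each of the 2 elements of GF(2):
f(0) = 1; f(1) = 0 → root.
Roots: {1}.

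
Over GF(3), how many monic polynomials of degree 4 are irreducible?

18

x^(3^4) − x is the product of all monic irreducibles of degree dividing 4; Möbius inversion gives N = (1/4) Σ μ(4/d)·3^d.
Divisors of 4: 1, 2, 4; μ(4/d) for each: 0, -1, 1.
Σ = − 3^2 + 3^4 = 72.
N = 72/4 = 18.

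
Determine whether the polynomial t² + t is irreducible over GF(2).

Write f(t) = t² + t.
Check for roots in GF(2): f(0) = 0 → root; f(1) = 0 → root.
f(0) = 0, so (t) divides f(t); f is reducible.

No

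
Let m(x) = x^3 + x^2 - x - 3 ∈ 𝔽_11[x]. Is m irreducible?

Yes

Check each element of 𝔽_11 for a root: m(0)=8, m(1)=9, m(2)=7, m(3)=8, m(4)=7, m(5)=10, m(6)=1, m(7)=8, m(8)=4, m(9)=6, m(10)=9.
No roots. A degree-3 polynomial over a field with no linear factor is irreducible.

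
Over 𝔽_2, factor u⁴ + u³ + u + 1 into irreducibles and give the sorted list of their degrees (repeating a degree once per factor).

1, 1, 2

Write g(u) = u⁴ + u³ + u + 1.
Roots in 𝔽_2: g(0) = 1; g(1) = 0 → root.
Linear factors from roots: (u + 1).
Complete factorization: g(u) = (u + 1)^2·(u² + u + 1).
Factor degrees with multiplicity: 1 + 1 + 2 = 4.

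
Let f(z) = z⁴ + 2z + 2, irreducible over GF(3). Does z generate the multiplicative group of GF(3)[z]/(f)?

|GF(3^4)^×| = 3^4 − 1 = 80. Prime factorization: 80 = 2^4·5.
f is primitive ⇔ z has order 80 in GF(3)[z]/(f), i.e. z^(80/q) ≠ 1 for each prime q | 80.
z^(40) mod f = 2.
z^(16) mod f = z³ + 2z + 2.
None equal 1, so z has full order 80; f is primitive.

Yes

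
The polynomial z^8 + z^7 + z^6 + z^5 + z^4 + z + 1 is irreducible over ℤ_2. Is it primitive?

Write f(z) = z^8 + z^7 + z^6 + z^5 + z^4 + z + 1.
|GF(2^8)^×| = 2^8 − 1 = 255. Prime factorization: 255 = 3·5·17.
f is primitive ⇔ z has order 255 in GF(2)[z]/(f), i.e. z^(255/q) ≠ 1 for each prime q | 255.
z^(85) mod f = z^6 + z^5 + z^4.
z^(51) mod f = 1
z^(15) mod f = z^7 + z^4 + z^3 + 1.
Since z^(51) = 1, the order of z divides 51 < 255; not primitive.

No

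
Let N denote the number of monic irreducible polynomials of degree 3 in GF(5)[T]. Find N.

Gauss's count: N_{5}(3) = (1/3) Σ_{d|3} μ(3/d)·5^d.
Divisors of 3: 1, 3; μ(3/d) for each: -1, 1.
Σ = − 5^1 + 5^3 = 120.
N = 120/3 = 40.

40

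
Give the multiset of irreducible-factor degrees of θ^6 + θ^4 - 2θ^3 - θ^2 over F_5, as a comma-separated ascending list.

1, 1, 1, 3

Write g(θ) = θ^6 + θ^4 - 2θ^3 - θ^2.
Roots in F_5: g(0) = 0 → root; g(1) = 4; g(2) = 0 → root; g(3) = 2; g(4) = 3.
Linear factors from roots: (θ), (θ - 2).
Complete factorization: g(θ) = (θ - 2)·(θ)^2·(θ^3 + 2θ^2 - 2).
Factor degrees with multiplicity: 1 + 1 + 1 + 3 = 6.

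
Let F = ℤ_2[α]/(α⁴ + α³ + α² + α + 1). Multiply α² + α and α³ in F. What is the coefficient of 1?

Multiply in ℤ_2[α]: (α² + α)·(α³) = α⁵ + α⁴.
Reduce using α⁴ ≡ α³ + α² + α + 1 (mod α⁴ + α³ + α² + α + 1).
Reduced: α³ + α² + α.

0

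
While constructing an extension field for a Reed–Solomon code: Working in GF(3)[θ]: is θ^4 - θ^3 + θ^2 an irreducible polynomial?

No

Write h(θ) = θ^4 - θ^3 + θ^2.
Check for roots in GF(3): h(0) = 0 → root; h(1) = 1; h(2) = 0 → root.
h(0) = 0, so (θ) divides h(θ); h is reducible.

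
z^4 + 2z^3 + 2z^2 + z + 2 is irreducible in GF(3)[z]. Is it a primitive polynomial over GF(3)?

Yes

Write f(z) = z^4 + 2z^3 + 2z^2 + z + 2.
|GF(3^4)^×| = 3^4 − 1 = 80. Prime factorization: 80 = 2^4·5.
f is primitive ⇔ z has order 80 in GF(3)[z]/(f), i.e. z^(80/q) ≠ 1 for each prime q | 80.
z^(40) mod f = 2.
z^(16) mod f = z^2 + 2z.
None equal 1, so z has full order 80; f is primitive.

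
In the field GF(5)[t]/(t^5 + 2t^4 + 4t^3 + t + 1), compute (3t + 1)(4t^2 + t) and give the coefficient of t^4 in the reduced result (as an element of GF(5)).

Multiply in GF(5)[t]: (3t + 1)·(4t^2 + t) = 2t^3 + 2t^2 + t.
Reduced: 2t^3 + 2t^2 + t.

0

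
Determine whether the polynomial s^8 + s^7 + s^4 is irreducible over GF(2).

Write m(s) = s^8 + s^7 + s^4.
Check for roots in GF(2): m(0) = 0 → root; m(1) = 1.
m(0) = 0, so (s) divides m(s); m is reducible.

No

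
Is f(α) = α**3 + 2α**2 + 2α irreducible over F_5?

Check for roots in F_5: f(0) = 0 → root; f(1) = 0 → root; f(2) = 0 → root; f(3) = 1; f(4) = 4.
f(0) = 0, so (α) divides f(α); f is reducible.

No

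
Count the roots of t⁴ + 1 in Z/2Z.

Write h(t) = t⁴ + 1.
Evaluate at each of the 2 elements of Z/2Z:
h(0) = 1; h(1) = 0 → root.
Roots: {1}.

1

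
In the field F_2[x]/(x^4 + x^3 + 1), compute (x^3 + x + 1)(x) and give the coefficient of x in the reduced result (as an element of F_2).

1

Multiply in F_2[x]: (x^3 + x + 1)·(x) = x^4 + x^2 + x.
Reduce using x^4 ≡ x^3 + 1 (mod x^4 + x^3 + 1).
Reduced: x^3 + x^2 + x + 1.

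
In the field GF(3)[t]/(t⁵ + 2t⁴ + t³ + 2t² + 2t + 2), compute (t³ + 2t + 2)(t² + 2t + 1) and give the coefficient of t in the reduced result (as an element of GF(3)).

Multiply in GF(3)[t]: (t³ + 2t + 2)·(t² + 2t + 1) = t⁵ + 2t⁴ + 2.
Reduce using t⁵ ≡ t⁴ + 2t³ + t² + t + 1 (mod t⁵ + 2t⁴ + t³ + 2t² + 2t + 2).
Reduced: 2t³ + t² + t.

1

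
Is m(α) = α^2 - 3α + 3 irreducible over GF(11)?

Yes

Check each element of GF(11) for a root: m(0)=3, m(1)=1, m(2)=1, m(3)=3, m(4)=7, m(5)=2, m(6)=10, m(7)=9, m(8)=10, m(9)=2, m(10)=7.
No roots. A degree-2 polynomial over a field with no linear factor is irreducible.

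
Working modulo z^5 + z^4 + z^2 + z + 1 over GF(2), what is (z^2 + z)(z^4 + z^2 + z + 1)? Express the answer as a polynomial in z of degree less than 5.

z^4 + z^3 + z^2

Multiply in GF(2)[z]: (z^2 + z)·(z^4 + z^2 + z + 1) = z^6 + z^5 + z^4 + z.
Reduce using z^5 ≡ z^4 + z^2 + z + 1 (mod z^5 + z^4 + z^2 + z + 1).
Reduced: z^4 + z^3 + z^2.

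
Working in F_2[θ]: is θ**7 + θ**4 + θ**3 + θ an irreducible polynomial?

No

Write m(θ) = θ**7 + θ**4 + θ**3 + θ.
Check for roots in F_2: m(0) = 0 → root; m(1) = 0 → root.
m(0) = 0, so (θ) divides m(θ); m is reducible.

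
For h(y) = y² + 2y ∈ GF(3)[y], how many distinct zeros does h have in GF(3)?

2

Evaluate at each of the 3 elements of GF(3):
h(0) = 0 → root; h(1) = 0 → root; h(2) = 2.
Roots: {0, 1}.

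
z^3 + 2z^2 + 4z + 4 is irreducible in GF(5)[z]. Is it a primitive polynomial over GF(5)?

Write f(z) = z^3 + 2z^2 + 4z + 4.
|GF(5^3)^×| = 5^3 − 1 = 124. Prime factorization: 124 = 2^2·31.
f is primitive ⇔ z has order 124 in GF(5)[z]/(f), i.e. z^(124/q) ≠ 1 for each prime q | 124.
z^(62) mod f = 1
z^(4) mod f = 4z + 3.
Since z^(62) = 1, the order of z divides 62 < 124; not primitive.

No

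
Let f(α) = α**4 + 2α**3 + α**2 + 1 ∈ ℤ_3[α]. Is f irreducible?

Check for roots in ℤ_3: f(0) = 1; f(1) = 2; f(2) = 1.
No roots, so no linear factors.
Monic irreducibles of degree 2 over GF(3): α**2 + 1, α**2 + α + 2, α**2 + 2α + 2.
None of them divide f (all give nonzero remainder).
No irreducible factor of degree ≤ 2 exists, so f is irreducible over GF(3).

Yes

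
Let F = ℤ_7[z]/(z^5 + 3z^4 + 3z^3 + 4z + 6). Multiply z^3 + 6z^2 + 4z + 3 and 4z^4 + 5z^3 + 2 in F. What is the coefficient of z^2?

4

Multiply in ℤ_7[z]: (z^3 + 6z^2 + 4z + 3)·(4z^4 + 5z^3 + 2) = 4z^7 + z^6 + 4z^5 + 4z^4 + 3z^3 + 5z^2 + z + 6.
Reduce using z^5 ≡ 4z^4 + 4z^3 + 3z + 1 (mod z^5 + 3z^4 + 3z^3 + 4z + 6).
Reduced: 4z^4 + 3z^3 + 4z^2 + 2z + 3.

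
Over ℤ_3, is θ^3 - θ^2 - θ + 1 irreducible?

Write f(θ) = θ^3 - θ^2 - θ + 1.
Check for roots in ℤ_3: f(0) = 1; f(1) = 0 → root; f(2) = 0 → root.
f(1) = 0, so (θ − 1) divides f(θ); f is reducible.

No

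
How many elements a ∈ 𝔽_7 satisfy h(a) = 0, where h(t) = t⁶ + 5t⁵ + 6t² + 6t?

Evaluate at each of the 7 elements of 𝔽_7:
h(0) = 0 → root; h(1) = 4; h(2) = 1; h(3) = 0 → root; h(4) = 5; h(5) = 0 → root; h(6) = 3.
Roots: {0, 3, 5}.

3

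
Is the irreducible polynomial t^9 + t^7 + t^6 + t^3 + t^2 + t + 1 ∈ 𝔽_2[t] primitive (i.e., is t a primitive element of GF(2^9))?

Write f(t) = t^9 + t^7 + t^6 + t^3 + t^2 + t + 1.
|GF(2^9)^×| = 2^9 − 1 = 511. Prime factorization: 511 = 7·73.
f is primitive ⇔ t has order 511 in GF(2)[t]/(f), i.e. t^(511/q) ≠ 1 for each prime q | 511.
t^(73) mod f = t^8 + t^7 + t^5 + t^4 + t^3 + t^2 + 1.
t^(7) mod f = t^7.
None equal 1, so t has full order 511; f is primitive.

Yes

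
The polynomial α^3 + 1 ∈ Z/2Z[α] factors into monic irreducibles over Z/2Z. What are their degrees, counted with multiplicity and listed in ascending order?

Write f(α) = α^3 + 1.
Roots in Z/2Z: f(0) = 1; f(1) = 0 → root.
Linear factors from roots: (α + 1).
Complete factorization: f(α) = (α + 1)·(α^2 + α + 1).
Factor degrees with multiplicity: 1 + 2 = 3.

1, 2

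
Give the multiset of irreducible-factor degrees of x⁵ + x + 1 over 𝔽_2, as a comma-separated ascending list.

Write g(x) = x⁵ + x + 1.
Roots in 𝔽_2: g(0) = 1; g(1) = 1.
Complete factorization: g(x) = (x² + x + 1)·(x³ + x² + 1).
Factor degrees with multiplicity: 2 + 3 = 5.

2, 3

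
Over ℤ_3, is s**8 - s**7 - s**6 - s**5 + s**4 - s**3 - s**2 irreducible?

Write h(s) = s**8 - s**7 - s**6 - s**5 + s**4 - s**3 - s**2.
Check for roots in ℤ_3: h(0) = 0 → root; h(1) = 0 → root; h(2) = 0 → root.
h(0) = 0, so (s) divides h(s); h is reducible.

No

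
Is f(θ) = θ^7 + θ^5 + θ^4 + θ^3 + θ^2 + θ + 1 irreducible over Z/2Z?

Check for roots in Z/2Z: f(0) = 1; f(1) = 1.
No roots, so no linear factors.
Monic irreducibles of degree 2 over GF(2): θ^2 + θ + 1.
None of them divide f (all give nonzero remainder).
Monic irreducibles of degree 3 over GF(2): θ^3 + θ + 1, θ^3 + θ^2 + 1.
None of them divide f (all give nonzero remainder).
No irreducible factor of degree ≤ 3 exists, so f is irreducible over GF(2).

Yes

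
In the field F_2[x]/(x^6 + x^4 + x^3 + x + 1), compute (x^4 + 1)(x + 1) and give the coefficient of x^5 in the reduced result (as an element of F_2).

Multiply in F_2[x]: (x^4 + 1)·(x + 1) = x^5 + x^4 + x + 1.
Reduced: x^5 + x^4 + x + 1.

1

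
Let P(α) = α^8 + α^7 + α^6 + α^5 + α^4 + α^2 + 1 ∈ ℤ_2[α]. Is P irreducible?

Check for roots in ℤ_2: P(0) = 1; P(1) = 1.
No roots, so no linear factors.
Monic irreducibles of degree 2 over GF(2): α^2 + α + 1.
None of them divide P (all give nonzero remainder).
Monic irreducibles of degree 3 over GF(2): α^3 + α + 1, α^3 + α^2 + 1.
None of them divide P (all give nonzero remainder).
Monic irreducibles of degree 4 over GF(2): α^4 + α + 1, α^4 + α^3 + 1, α^4 + α^3 + α^2 + α + 1.
None of them divide P (all give nonzero remainder).
No irreducible factor of degree ≤ 4 exists, so P is irreducible over GF(2).

Yes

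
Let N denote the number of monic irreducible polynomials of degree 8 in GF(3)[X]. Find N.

810

By the necklace-counting formula, N_3(8) = (1/8) Σ_{d|8} μ(8/d)·3^d.
Divisors of 8: 1, 2, 4, 8; μ(8/d) for each: 0, 0, -1, 1.
Σ = − 3^4 + 3^8 = 6480.
N = 6480/8 = 810.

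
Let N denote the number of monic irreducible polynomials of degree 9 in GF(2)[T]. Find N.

x^(2^9) − x is the product of all monic irreducibles of degree dividing 9; Möbius inversion gives N = (1/9) Σ μ(9/d)·2^d.
Divisors of 9: 1, 3, 9; μ(9/d) for each: 0, -1, 1.
Σ = − 2^3 + 2^9 = 504.
N = 504/9 = 56.

56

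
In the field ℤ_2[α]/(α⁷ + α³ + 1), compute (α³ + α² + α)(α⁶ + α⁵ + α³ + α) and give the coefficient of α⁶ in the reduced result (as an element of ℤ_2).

0

Multiply in ℤ_2[α]: (α³ + α² + α)·(α⁶ + α⁵ + α³ + α) = α⁹ + α⁵ + α³ + α².
Reduce using α⁷ ≡ α³ + 1 (mod α⁷ + α³ + 1).
Reduced: α³.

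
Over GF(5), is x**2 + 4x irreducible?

No

Write P(x) = x**2 + 4x.
Check for roots in GF(5): P(0) = 0 → root; P(1) = 0 → root; P(2) = 2; P(3) = 1; P(4) = 2.
P(0) = 0, so (x) divides P(x); P is reducible.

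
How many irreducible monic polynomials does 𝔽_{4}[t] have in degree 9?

29120

By the necklace-counting formula, N_4(9) = (1/9) Σ_{d|9} μ(9/d)·4^d.
Divisors of 9: 1, 3, 9; μ(9/d) for each: 0, -1, 1.
Σ = − 4^3 + 4^9 = 262080.
N = 262080/9 = 29120.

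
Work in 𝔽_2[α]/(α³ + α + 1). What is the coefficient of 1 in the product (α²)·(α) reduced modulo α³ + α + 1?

1

Multiply in 𝔽_2[α]: (α²)·(α) = α³.
Reduce using α³ ≡ α + 1 (mod α³ + α + 1).
Reduced: α + 1.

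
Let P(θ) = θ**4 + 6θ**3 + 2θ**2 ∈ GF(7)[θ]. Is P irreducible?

Check for roots in GF(7): P(0) = 0 → root; P(1) = 2; P(2) = 2; P(3) = 2; P(4) = 0 → root; P(5) = 4; P(6) = 4.
P(0) = 0, so (θ) divides P(θ); P is reducible.

No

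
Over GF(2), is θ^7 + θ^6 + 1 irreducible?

Yes

Write g(θ) = θ^7 + θ^6 + 1.
Check for roots in GF(2): g(0) = 1; g(1) = 1.
No roots, so no linear factors.
Monic irreducibles of degree 2 over GF(2): θ^2 + θ + 1.
None of them divide g (all give nonzero remainder).
Monic irreducibles of degree 3 over GF(2): θ^3 + θ + 1, θ^3 + θ^2 + 1.
None of them divide g (all give nonzero remainder).
No irreducible factor of degree ≤ 3 exists, so g is irreducible over GF(2).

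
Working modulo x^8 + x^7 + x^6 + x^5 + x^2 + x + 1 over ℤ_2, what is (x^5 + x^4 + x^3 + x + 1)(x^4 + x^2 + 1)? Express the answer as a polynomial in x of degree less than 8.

x^7 + x^5 + x^3 + 1

Multiply in ℤ_2[x]: (x^5 + x^4 + x^3 + x + 1)·(x^4 + x^2 + 1) = x^9 + x^8 + x^6 + x^5 + x^2 + x + 1.
Reduce using x^8 ≡ x^7 + x^6 + x^5 + x^2 + x + 1 (mod x^8 + x^7 + x^6 + x^5 + x^2 + x + 1).
Reduced: x^7 + x^5 + x^3 + 1.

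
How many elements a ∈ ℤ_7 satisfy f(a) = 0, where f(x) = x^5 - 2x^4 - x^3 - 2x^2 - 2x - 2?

Evaluate at each of the 7 elements of ℤ_7:
f(0) = 5; f(1) = 6; f(2) = 6; f(3) = 0 → root; f(4) = 0 → root; f(5) = 1; f(6) = 3.
Roots: {3, 4}.

2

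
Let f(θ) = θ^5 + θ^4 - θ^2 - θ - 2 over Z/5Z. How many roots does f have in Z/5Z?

Evaluate at each of the 5 elements of Z/5Z:
f(0) = 3; f(1) = 3; f(2) = 0 → root; f(3) = 0 → root; f(4) = 3.
Roots: {2, 3}.

2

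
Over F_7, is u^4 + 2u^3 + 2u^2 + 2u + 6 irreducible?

Yes

Write P(u) = u^4 + 2u^3 + 2u^2 + 2u + 6.
Check for roots in F_7: P(0) = 6; P(1) = 6; P(2) = 1; P(3) = 4; P(4) = 3; P(5) = 3; P(6) = 5.
No roots, so no linear factors.
Degree-2 irreducible divisors: test the 21 monic irreducibles of degree 2 over GF(7).
None of them divide P (all give nonzero remainder).
No irreducible factor of degree ≤ 2 exists, so P is irreducible over GF(7).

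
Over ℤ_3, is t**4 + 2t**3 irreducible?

No

Write g(t) = t**4 + 2t**3.
Check for roots in ℤ_3: g(0) = 0 → root; g(1) = 0 → root; g(2) = 2.
g(0) = 0, so (t) divides g(t); g is reducible.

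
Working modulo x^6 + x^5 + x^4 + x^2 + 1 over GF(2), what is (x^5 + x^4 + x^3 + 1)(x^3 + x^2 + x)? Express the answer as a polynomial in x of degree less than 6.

x^4 + x^2 + 1

Multiply in GF(2)[x]: (x^5 + x^4 + x^3 + 1)·(x^3 + x^2 + x) = x^8 + x^6 + x^4 + x^3 + x^2 + x.
Reduce using x^6 ≡ x^5 + x^4 + x^2 + 1 (mod x^6 + x^5 + x^4 + x^2 + 1).
Reduced: x^4 + x^2 + 1.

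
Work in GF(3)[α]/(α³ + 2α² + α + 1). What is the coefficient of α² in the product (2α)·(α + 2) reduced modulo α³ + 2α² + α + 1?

2

Multiply in GF(3)[α]: (2α)·(α + 2) = 2α² + α.
Reduced: 2α² + α.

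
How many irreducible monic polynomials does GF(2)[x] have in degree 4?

x^(2^4) − x is the product of all monic irreducibles of degree dividing 4; Möbius inversion gives N = (1/4) Σ μ(4/d)·2^d.
Divisors of 4: 1, 2, 4; μ(4/d) for each: 0, -1, 1.
Σ = − 2^2 + 2^4 = 12.
N = 12/4 = 3.

3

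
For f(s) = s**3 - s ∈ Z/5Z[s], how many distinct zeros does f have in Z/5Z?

3

Evaluate at each of the 5 elements of Z/5Z:
f(0) = 0 → root; f(1) = 0 → root; f(2) = 1; f(3) = 4; f(4) = 0 → root.
Roots: {0, 1, 4}.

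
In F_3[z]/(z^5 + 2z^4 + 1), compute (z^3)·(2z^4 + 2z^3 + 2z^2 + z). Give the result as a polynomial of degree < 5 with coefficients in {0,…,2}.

Multiply in F_3[z]: (z^3)·(2z^4 + 2z^3 + 2z^2 + z) = 2z^7 + 2z^6 + 2z^5 + z^4.
Reduce using z^5 ≡ z^4 + 2 (mod z^5 + 2z^4 + 1).
Reduced: z^4 + z^2 + 2z.

z^4 + z^2 + 2z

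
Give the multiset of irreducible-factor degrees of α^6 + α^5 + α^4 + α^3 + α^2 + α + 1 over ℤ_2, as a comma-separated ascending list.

3, 3

Write g(α) = α^6 + α^5 + α^4 + α^3 + α^2 + α + 1.
Roots in ℤ_2: g(0) = 1; g(1) = 1.
Complete factorization: g(α) = (α^3 + α + 1)·(α^3 + α^2 + 1).
Factor degrees with multiplicity: 3 + 3 = 6.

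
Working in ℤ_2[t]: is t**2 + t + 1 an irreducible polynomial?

Yes

Write P(t) = t**2 + t + 1.
Check for roots in ℤ_2: P(0) = 1; P(1) = 1.
No roots. A degree-2 polynomial over a field with no linear factor is irreducible.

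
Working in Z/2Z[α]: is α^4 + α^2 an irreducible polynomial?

No

Write g(α) = α^4 + α^2.
Check for roots in Z/2Z: g(0) = 0 → root; g(1) = 0 → root.
g(0) = 0, so (α) divides g(α); g is reducible.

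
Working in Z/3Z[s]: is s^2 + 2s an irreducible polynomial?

No

Write g(s) = s^2 + 2s.
Check for roots in Z/3Z: g(0) = 0 → root; g(1) = 0 → root; g(2) = 2.
g(0) = 0, so (s) divides g(s); g is reducible.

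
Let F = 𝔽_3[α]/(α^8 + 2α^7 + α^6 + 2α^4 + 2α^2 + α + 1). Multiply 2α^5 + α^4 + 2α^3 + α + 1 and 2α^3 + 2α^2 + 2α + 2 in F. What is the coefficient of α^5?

1

Multiply in 𝔽_3[α]: (2α^5 + α^4 + 2α^3 + α + 1)·(2α^3 + 2α^2 + 2α + 2) = α^8 + α^6 + α^5 + 2α^4 + 2α^3 + α^2 + α + 2.
Reduce using α^8 ≡ α^7 + 2α^6 + α^4 + α^2 + 2α + 2 (mod α^8 + 2α^7 + α^6 + 2α^4 + 2α^2 + α + 1).
Reduced: α^7 + α^5 + 2α^3 + 2α^2 + 1.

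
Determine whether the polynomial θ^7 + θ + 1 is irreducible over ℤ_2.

Yes

Write m(θ) = θ^7 + θ + 1.
Check for roots in ℤ_2: m(0) = 1; m(1) = 1.
No roots, so no linear factors.
Monic irreducibles of degree 2 over GF(2): θ^2 + θ + 1.
None of them divide m (all give nonzero remainder).
Monic irreducibles of degree 3 over GF(2): θ^3 + θ + 1, θ^3 + θ^2 + 1.
None of them divide m (all give nonzero remainder).
No irreducible factor of degree ≤ 3 exists, so m is irreducible over GF(2).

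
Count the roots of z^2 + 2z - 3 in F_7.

2

Write P(z) = z^2 + 2z - 3.
Evaluate at each of the 7 elements of F_7:
P(0) = 4; P(1) = 0 → root; P(2) = 5; P(3) = 5; P(4) = 0 → root; P(5) = 4; P(6) = 3.
Roots: {1, 4}.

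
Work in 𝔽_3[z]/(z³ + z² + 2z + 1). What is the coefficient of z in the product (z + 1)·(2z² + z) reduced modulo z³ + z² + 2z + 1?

Multiply in 𝔽_3[z]: (z + 1)·(2z² + z) = 2z³ + z.
Reduce using z³ ≡ 2z² + z + 2 (mod z³ + z² + 2z + 1).
Reduced: z² + 1.

0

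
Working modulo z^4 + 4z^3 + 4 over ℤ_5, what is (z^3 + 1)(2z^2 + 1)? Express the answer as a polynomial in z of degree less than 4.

3z^3 + 2z^2 + 2z + 3

Multiply in ℤ_5[z]: (z^3 + 1)·(2z^2 + 1) = 2z^5 + z^3 + 2z^2 + 1.
Reduce using z^4 ≡ z^3 + 1 (mod z^4 + 4z^3 + 4).
Reduced: 3z^3 + 2z^2 + 2z + 3.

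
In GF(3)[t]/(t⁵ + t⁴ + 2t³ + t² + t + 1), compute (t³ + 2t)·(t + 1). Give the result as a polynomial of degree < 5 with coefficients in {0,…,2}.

t^4 + t^3 + 2t^2 + 2t

Multiply in GF(3)[t]: (t³ + 2t)·(t + 1) = t⁴ + t³ + 2t² + 2t.
Reduced: t⁴ + t³ + 2t² + 2t.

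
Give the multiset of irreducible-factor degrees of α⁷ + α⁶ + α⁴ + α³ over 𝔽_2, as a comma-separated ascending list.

1, 1, 1, 1, 1, 2

Write f(α) = α⁷ + α⁶ + α⁴ + α³.
Roots in 𝔽_2: f(0) = 0 → root; f(1) = 0 → root.
Linear factors from roots: (α), (α + 1).
Complete factorization: f(α) = (α + 1)^2·(α)^3·(α² + α + 1).
Factor degrees with multiplicity: 1 + 1 + 1 + 1 + 1 + 2 = 7.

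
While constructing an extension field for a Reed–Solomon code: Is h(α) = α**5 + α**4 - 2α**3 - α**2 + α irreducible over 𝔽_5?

Check for roots in 𝔽_5: h(0) = 0 → root; h(1) = 0 → root; h(2) = 0 → root; h(3) = 4; h(4) = 0 → root.
h(0) = 0, so (α) divides h(α); h is reducible.

No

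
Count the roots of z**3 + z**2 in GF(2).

2

Write g(z) = z**3 + z**2.
Evaluate at each of the 2 elements of GF(2):
g(0) = 0 → root; g(1) = 0 → root.
Roots: {0, 1}.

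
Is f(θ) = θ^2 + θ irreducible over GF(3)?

No

Check for roots in GF(3): f(0) = 0 → root; f(1) = 2; f(2) = 0 → root.
f(0) = 0, so (θ) divides f(θ); f is reducible.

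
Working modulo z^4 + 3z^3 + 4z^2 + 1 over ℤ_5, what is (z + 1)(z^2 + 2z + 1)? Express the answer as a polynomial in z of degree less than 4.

Multiply in ℤ_5[z]: (z + 1)·(z^2 + 2z + 1) = z^3 + 3z^2 + 3z + 1.
Reduced: z^3 + 3z^2 + 3z + 1.

z^3 + 3z^2 + 3z + 1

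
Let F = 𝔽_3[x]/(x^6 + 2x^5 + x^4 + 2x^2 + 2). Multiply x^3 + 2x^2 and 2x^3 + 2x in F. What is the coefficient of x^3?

1

Multiply in 𝔽_3[x]: (x^3 + 2x^2)·(2x^3 + 2x) = 2x^6 + x^5 + 2x^4 + x^3.
Reduce using x^6 ≡ x^5 + 2x^4 + x^2 + 1 (mod x^6 + 2x^5 + x^4 + 2x^2 + 2).
Reduced: x^3 + 2x^2 + 2.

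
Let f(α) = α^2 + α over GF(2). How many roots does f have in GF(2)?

Evaluate at each of the 2 elements of GF(2):
f(0) = 0 → root; f(1) = 0 → root.
Roots: {0, 1}.

2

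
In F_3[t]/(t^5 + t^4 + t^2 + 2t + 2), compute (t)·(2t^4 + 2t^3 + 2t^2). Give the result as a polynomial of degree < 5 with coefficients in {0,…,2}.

2t^3 + t^2 + 2t + 2

Multiply in F_3[t]: (t)·(2t^4 + 2t^3 + 2t^2) = 2t^5 + 2t^4 + 2t^3.
Reduce using t^5 ≡ 2t^4 + 2t^2 + t + 1 (mod t^5 + t^4 + t^2 + 2t + 2).
Reduced: 2t^3 + t^2 + 2t + 2.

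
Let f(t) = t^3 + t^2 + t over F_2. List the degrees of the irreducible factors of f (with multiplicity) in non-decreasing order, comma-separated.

Roots in F_2: f(0) = 0 → root; f(1) = 1.
Linear factors from roots: (t).
Complete factorization: f(t) = (t)·(t^2 + t + 1).
Factor degrees with multiplicity: 1 + 2 = 3.

1, 2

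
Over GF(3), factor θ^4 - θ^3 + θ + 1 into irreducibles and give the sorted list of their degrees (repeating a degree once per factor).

Write f(θ) = θ^4 - θ^3 + θ + 1.
Roots in GF(3): f(0) = 1; f(1) = 2; f(2) = 2.
Complete factorization: f(θ) = (θ^4 - θ^3 + θ + 1).
Factor degrees with multiplicity: 4 = 4.

4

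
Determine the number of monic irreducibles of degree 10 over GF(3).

The number of monic irreducibles of degree 10 over GF(3) is (1/10)·Σ_{d∣10} μ(10/d) 3^d.
Divisors of 10: 1, 2, 5, 10; μ(10/d) for each: 1, -1, -1, 1.
Σ = 3^1 − 3^2 − 3^5 + 3^10 = 58800.
N = 58800/10 = 5880.

5880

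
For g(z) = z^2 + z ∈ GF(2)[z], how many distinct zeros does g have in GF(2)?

2

Evaluate at each of the 2 elements of GF(2):
g(0) = 0 → root; g(1) = 0 → root.
Roots: {0, 1}.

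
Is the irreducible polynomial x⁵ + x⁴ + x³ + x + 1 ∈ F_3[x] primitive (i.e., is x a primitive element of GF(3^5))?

Yes

Write f(x) = x⁵ + x⁴ + x³ + x + 1.
|GF(3^5)^×| = 3^5 − 1 = 242. Prime factorization: 242 = 2·11^2.
f is primitive ⇔ x has order 242 in GF(3)[x]/(f), i.e. x^(242/q) ≠ 1 for each prime q | 242.
x^(121) mod f = 2.
x^(22) mod f = x⁴ + 2x³ + x² + 1.
None equal 1, so x has full order 242; f is primitive.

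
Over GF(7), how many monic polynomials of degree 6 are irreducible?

Gauss's count: N_{7}(6) = (1/6) Σ_{d|6} μ(6/d)·7^d.
Divisors of 6: 1, 2, 3, 6; μ(6/d) for each: 1, -1, -1, 1.
Σ = 7^1 − 7^2 − 7^3 + 7^6 = 117264.
N = 117264/6 = 19544.

19544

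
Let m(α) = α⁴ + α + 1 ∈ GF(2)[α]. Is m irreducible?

Check for roots in GF(2): m(0) = 1; m(1) = 1.
No roots, so no linear factors.
Monic irreducibles of degree 2 over GF(2): α² + α + 1.
None of them divide m (all give nonzero remainder).
No irreducible factor of degree ≤ 2 exists, so m is irreducible over GF(2).

Yes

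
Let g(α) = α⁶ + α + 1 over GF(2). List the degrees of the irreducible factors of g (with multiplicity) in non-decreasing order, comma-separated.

Roots in GF(2): g(0) = 1; g(1) = 1.
Complete factorization: g(α) = (α⁶ + α + 1).
Factor degrees with multiplicity: 6 = 6.

6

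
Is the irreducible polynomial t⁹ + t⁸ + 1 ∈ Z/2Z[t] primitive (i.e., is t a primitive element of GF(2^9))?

No

Write f(t) = t⁹ + t⁸ + 1.
|GF(2^9)^×| = 2^9 − 1 = 511. Prime factorization: 511 = 7·73.
f is primitive ⇔ t has order 511 in GF(2)[t]/(f), i.e. t^(511/q) ≠ 1 for each prime q | 511.
t^(73) mod f = 1
t^(7) mod f = t⁷.
Since t^(73) = 1, the order of t divides 73 < 511; not primitive.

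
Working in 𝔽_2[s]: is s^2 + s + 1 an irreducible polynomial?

Write P(s) = s^2 + s + 1.
Check for roots in 𝔽_2: P(0) = 1; P(1) = 1.
No roots. A degree-2 polynomial over a field with no linear factor is irreducible.

Yes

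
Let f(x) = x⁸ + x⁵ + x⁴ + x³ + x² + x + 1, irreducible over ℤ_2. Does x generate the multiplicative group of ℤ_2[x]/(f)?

|GF(2^8)^×| = 2^8 − 1 = 255. Prime factorization: 255 = 3·5·17.
f is primitive ⇔ x has order 255 in GF(2)[x]/(f), i.e. x^(255/q) ≠ 1 for each prime q | 255.
x^(85) mod f = 1
x^(51) mod f = x⁷ + x⁵ + x³ + x² + x + 1.
x^(15) mod f = x⁶ + x³ + x + 1.
Since x^(85) = 1, the order of x divides 85 < 255; not primitive.

No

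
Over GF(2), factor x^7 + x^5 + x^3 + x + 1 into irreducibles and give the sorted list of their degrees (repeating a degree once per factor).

7

Write h(x) = x^7 + x^5 + x^3 + x + 1.
Roots in GF(2): h(0) = 1; h(1) = 1.
Complete factorization: h(x) = (x^7 + x^5 + x^3 + x + 1).
Factor degrees with multiplicity: 7 = 7.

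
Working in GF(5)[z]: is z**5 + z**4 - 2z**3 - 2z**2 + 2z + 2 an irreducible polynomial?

Write f(z) = z**5 + z**4 - 2z**3 - 2z**2 + 2z + 2.
Check for roots in GF(5): f(0) = 2; f(1) = 2; f(2) = 0 → root; f(3) = 0 → root; f(4) = 0 → root.
f(2) = 0, so (z − 2) divides f(z); f is reducible.

No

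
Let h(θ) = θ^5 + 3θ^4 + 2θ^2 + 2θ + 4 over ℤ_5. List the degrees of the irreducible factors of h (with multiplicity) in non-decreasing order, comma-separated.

Roots in ℤ_5: h(0) = 4; h(1) = 2; h(2) = 1; h(3) = 4; h(4) = 1.
Complete factorization: h(θ) = (θ^5 + 3θ^4 + 2θ^2 + 2θ + 4).
Factor degrees with multiplicity: 5 = 5.

5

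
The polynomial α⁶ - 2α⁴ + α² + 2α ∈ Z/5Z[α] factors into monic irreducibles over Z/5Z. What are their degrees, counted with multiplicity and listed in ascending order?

1, 1, 2, 2

Write h(α) = α⁶ - 2α⁴ + α² + 2α.
Roots in Z/5Z: h(0) = 0 → root; h(1) = 2; h(2) = 0 → root; h(3) = 2; h(4) = 3.
Linear factors from roots: (α), (α - 2).
Complete factorization: h(α) = (α)·(α - 2)·(α² - 2α - 1)·(α² - α + 1).
Factor degrees with multiplicity: 1 + 1 + 2 + 2 = 6.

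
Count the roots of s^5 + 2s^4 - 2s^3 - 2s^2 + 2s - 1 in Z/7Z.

Write g(s) = s^5 + 2s^4 - 2s^3 - 2s^2 + 2s - 1.
Evaluate at each of the 7 elements of Z/7Z:
g(0) = 6; g(1) = 0 → root; g(2) = 1; g(3) = 2; g(4) = 4; g(5) = 3; g(6) = 5.
Roots: {1}.

1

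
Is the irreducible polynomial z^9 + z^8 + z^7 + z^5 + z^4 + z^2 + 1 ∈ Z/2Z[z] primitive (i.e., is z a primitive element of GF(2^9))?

Yes

Write f(z) = z^9 + z^8 + z^7 + z^5 + z^4 + z^2 + 1.
|GF(2^9)^×| = 2^9 − 1 = 511. Prime factorization: 511 = 7·73.
f is primitive ⇔ z has order 511 in GF(2)[z]/(f), i.e. z^(511/q) ≠ 1 for each prime q | 511.
z^(73) mod f = z^8 + z^5 + z^4 + z^3 + z^2 + 1.
z^(7) mod f = z^7.
None equal 1, so z has full order 511; f is primitive.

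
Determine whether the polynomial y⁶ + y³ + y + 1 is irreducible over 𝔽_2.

No

Write m(y) = y⁶ + y³ + y + 1.
Check for roots in 𝔽_2: m(0) = 1; m(1) = 0 → root.
m(1) = 0, so (y − 1) divides m(y); m is reducible.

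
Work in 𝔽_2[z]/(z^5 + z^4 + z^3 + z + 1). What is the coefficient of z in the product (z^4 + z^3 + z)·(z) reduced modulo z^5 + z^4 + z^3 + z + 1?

1

Multiply in 𝔽_2[z]: (z^4 + z^3 + z)·(z) = z^5 + z^4 + z^2.
Reduce using z^5 ≡ z^4 + z^3 + z + 1 (mod z^5 + z^4 + z^3 + z + 1).
Reduced: z^3 + z^2 + z + 1.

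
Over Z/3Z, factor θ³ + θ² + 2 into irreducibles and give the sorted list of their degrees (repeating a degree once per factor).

Write f(θ) = θ³ + θ² + 2.
Roots in Z/3Z: f(0) = 2; f(1) = 1; f(2) = 2.
Complete factorization: f(θ) = (θ³ + θ² + 2).
Factor degrees with multiplicity: 3 = 3.

3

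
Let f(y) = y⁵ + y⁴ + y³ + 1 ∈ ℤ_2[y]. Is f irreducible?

Check for roots in ℤ_2: f(0) = 1; f(1) = 0 → root.
f(1) = 0, so (y − 1) divides f(y); f is reducible.

No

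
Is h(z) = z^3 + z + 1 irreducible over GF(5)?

Yes

Check for roots in GF(5): h(0) = 1; h(1) = 3; h(2) = 1; h(3) = 1; h(4) = 4.
No roots. A degree-3 polynomial over a field with no linear factor is irreducible.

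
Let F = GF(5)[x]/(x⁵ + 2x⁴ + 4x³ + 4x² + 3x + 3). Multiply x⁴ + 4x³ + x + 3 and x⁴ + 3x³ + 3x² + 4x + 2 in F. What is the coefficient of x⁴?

Multiply in GF(5)[x]: (x⁴ + 4x³ + x + 3)·(x⁴ + 3x³ + 3x² + 4x + 2) = x⁸ + 2x⁷ + 2x⁵ + 4x⁴ + 3x² + 4x + 1.
Reduce using x⁵ ≡ 3x⁴ + x³ + x² + 2x + 2 (mod x⁵ + 2x⁴ + 4x³ + 4x² + 3x + 3).
Reduced: 4x³ + x² + 3x + 3.

0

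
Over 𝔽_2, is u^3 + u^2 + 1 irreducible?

Yes

Write h(u) = u^3 + u^2 + 1.
Check for roots in 𝔽_2: h(0) = 1; h(1) = 1.
No roots. A degree-3 polynomial over a field with no linear factor is irreducible.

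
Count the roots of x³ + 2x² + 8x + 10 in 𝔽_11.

Write P(x) = x³ + 2x² + 8x + 10.
Evaluate at each of the 11 elements of 𝔽_11:
P(0) = 10; P(1) = 10; P(2) = 9; P(3) = 2; P(4) = 6; P(5) = 5; P(6) = 5; P(7) = 1; P(8) = 10; P(9) = 5; P(10) = 3.
No element is a root.

0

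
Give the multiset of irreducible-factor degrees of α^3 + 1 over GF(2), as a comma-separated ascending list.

1, 2

Write g(α) = α^3 + 1.
Roots in GF(2): g(0) = 1; g(1) = 0 → root.
Linear factors from roots: (α + 1).
Complete factorization: g(α) = (α + 1)·(α^2 + α + 1).
Factor degrees with multiplicity: 1 + 2 = 3.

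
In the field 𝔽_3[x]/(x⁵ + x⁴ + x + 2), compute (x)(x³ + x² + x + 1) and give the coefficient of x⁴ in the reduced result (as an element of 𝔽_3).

Multiply in 𝔽_3[x]: (x)·(x³ + x² + x + 1) = x⁴ + x³ + x² + x.
Reduced: x⁴ + x³ + x² + x.

1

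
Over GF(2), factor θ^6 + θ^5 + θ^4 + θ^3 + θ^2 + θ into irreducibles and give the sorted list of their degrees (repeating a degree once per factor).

1, 1, 2, 2

Write g(θ) = θ^6 + θ^5 + θ^4 + θ^3 + θ^2 + θ.
Roots in GF(2): g(0) = 0 → root; g(1) = 0 → root.
Linear factors from roots: (θ), (θ + 1).
Complete factorization: g(θ) = (θ)·(θ + 1)·(θ^2 + θ + 1)^2.
Factor degrees with multiplicity: 1 + 1 + 2 + 2 = 6.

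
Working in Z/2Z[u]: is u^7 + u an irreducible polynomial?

Write m(u) = u^7 + u.
Check for roots in Z/2Z: m(0) = 0 → root; m(1) = 0 → root.
m(0) = 0, so (u) divides m(u); m is reducible.

No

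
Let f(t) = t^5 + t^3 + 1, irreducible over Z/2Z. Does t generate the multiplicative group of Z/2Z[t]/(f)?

Yes

|GF(2^5)^×| = 2^5 − 1 = 31. Prime factorization: 31 = 31.
f is primitive ⇔ t has order 31 in GF(2)[t]/(f), i.e. t^(31/q) ≠ 1 for each prime q | 31.
t^(1) mod f = t.
None equal 1, so t has full order 31; f is primitive.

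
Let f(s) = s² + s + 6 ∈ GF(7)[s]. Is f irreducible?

Yes

Check for roots in GF(7): f(0) = 6; f(1) = 1; f(2) = 5; f(3) = 4; f(4) = 5; f(5) = 1; f(6) = 6.
No roots. A degree-2 polynomial over a field with no linear factor is irreducible.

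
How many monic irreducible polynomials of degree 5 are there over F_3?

48

x^(3^5) − x is the product of all monic irreducibles of degree dividing 5; Möbius inversion gives N = (1/5) Σ μ(5/d)·3^d.
Divisors of 5: 1, 5; μ(5/d) for each: -1, 1.
Σ = − 3^1 + 3^5 = 240.
N = 240/5 = 48.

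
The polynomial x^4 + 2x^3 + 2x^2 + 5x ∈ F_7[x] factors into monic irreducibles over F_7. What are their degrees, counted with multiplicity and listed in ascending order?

Write g(x) = x^4 + 2x^3 + 2x^2 + 5x.
Linear factors from roots: (x), (x + 4).
Complete factorization: g(x) = (x)·(x + 4)·(x^2 + 5x + 3).
Factor degrees with multiplicity: 1 + 1 + 2 = 4.

1, 1, 2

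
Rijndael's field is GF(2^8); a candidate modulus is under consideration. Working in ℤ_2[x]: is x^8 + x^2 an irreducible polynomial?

No

Write m(x) = x^8 + x^2.
Check for roots in ℤ_2: m(0) = 0 → root; m(1) = 0 → root.
m(0) = 0, so (x) divides m(x); m is reducible.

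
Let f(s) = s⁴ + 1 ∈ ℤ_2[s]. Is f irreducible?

No

Check for roots in ℤ_2: f(0) = 1; f(1) = 0 → root.
f(1) = 0, so (s − 1) divides f(s); f is reducible.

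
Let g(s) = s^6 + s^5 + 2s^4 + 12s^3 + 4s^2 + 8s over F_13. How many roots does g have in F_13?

1

Evaluate at each of the 13 elements of F_13:
g(0) = 0 → root; g(1) = 2; g(2) = 9; g(3) = 10; g(4) = 9; g(5) = 8; g(6) = 8; g(7) = 2; g(8) = 12; g(9) = 1; g(10) = 11; g(11) = 7; g(12) = 12.
Roots: {0}.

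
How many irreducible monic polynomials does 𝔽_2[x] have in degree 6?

x^(2^6) − x is the product of all monic irreducibles of degree dividing 6; Möbius inversion gives N = (1/6) Σ μ(6/d)·2^d.
Divisors of 6: 1, 2, 3, 6; μ(6/d) for each: 1, -1, -1, 1.
Σ = 2^1 − 2^2 − 2^3 + 2^6 = 54.
N = 54/6 = 9.

9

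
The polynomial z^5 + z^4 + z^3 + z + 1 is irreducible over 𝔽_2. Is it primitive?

Yes

Write f(z) = z^5 + z^4 + z^3 + z + 1.
|GF(2^5)^×| = 2^5 − 1 = 31. Prime factorization: 31 = 31.
f is primitive ⇔ z has order 31 in GF(2)[z]/(f), i.e. z^(31/q) ≠ 1 for each prime q | 31.
z^(1) mod f = z.
None equal 1, so z has full order 31; f is primitive.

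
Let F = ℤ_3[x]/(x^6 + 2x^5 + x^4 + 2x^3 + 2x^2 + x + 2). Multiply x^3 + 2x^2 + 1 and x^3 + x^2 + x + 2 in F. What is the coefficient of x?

0

Multiply in ℤ_3[x]: (x^3 + 2x^2 + 1)·(x^3 + x^2 + x + 2) = x^6 + 2x^3 + 2x^2 + x + 2.
Reduce using x^6 ≡ x^5 + 2x^4 + x^3 + x^2 + 2x + 1 (mod x^6 + 2x^5 + x^4 + 2x^3 + 2x^2 + x + 2).
Reduced: x^5 + 2x^4.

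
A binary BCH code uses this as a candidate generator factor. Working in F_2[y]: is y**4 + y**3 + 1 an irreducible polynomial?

Yes

Write h(y) = y**4 + y**3 + 1.
Check for roots in F_2: h(0) = 1; h(1) = 1.
No roots, so no linear factors.
Monic irreducibles of degree 2 over GF(2): y**2 + y + 1.
None of them divide h (all give nonzero remainder).
No irreducible factor of degree ≤ 2 exists, so h is irreducible over GF(2).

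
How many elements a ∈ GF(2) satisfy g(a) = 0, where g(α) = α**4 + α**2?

Evaluate at each of the 2 elements of GF(2):
g(0) = 0 → root; g(1) = 0 → root.
Roots: {0, 1}.

2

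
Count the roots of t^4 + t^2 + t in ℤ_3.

2

Write g(t) = t^4 + t^2 + t.
Evaluate at each of the 3 elements of ℤ_3:
g(0) = 0 → root; g(1) = 0 → root; g(2) = 1.
Roots: {0, 1}.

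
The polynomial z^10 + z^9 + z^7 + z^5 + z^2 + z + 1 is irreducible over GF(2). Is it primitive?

No

Write f(z) = z^10 + z^9 + z^7 + z^5 + z^2 + z + 1.
|GF(2^10)^×| = 2^10 − 1 = 1023. Prime factorization: 1023 = 3·11·31.
f is primitive ⇔ z has order 1023 in GF(2)[z]/(f), i.e. z^(1023/q) ≠ 1 for each prime q | 1023.
z^(341) mod f = z^9 + z^7 + z^6 + z^5 + z^3 + 1.
z^(93) mod f = 1
z^(33) mod f = z^6 + z^3 + 1.
Since z^(93) = 1, the order of z divides 93 < 1023; not primitive.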